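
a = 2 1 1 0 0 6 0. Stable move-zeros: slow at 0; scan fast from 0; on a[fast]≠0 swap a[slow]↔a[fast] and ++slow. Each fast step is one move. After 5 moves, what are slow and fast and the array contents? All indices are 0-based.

slow=3, fast=5, a=[2, 1, 1, 0, 0, 6, 0]

(s=0,f=0) a[fast]=2≠0 swap→a[0]=2 → slow++,fast++
(s=1,f=1) a[fast]=1≠0 swap→a[1]=1 → slow++,fast++
(s=2,f=2) a[fast]=1≠0 swap→a[2]=1 → slow++,fast++
(s=3,f=3) a[fast]=0 → fast++
(s=3,f=4) a[fast]=0 → fast++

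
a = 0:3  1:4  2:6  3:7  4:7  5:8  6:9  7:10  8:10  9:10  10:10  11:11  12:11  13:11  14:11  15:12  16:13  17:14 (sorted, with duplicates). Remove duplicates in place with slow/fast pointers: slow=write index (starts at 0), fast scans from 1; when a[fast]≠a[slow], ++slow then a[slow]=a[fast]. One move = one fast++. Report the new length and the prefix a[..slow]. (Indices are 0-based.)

(s=0,f=1) a[fast]=4≠a[slow]=3 write a[1]=4 → slow++,fast++
(s=1,f=2) a[fast]=6≠a[slow]=4 write a[2]=6 → slow++,fast++
(s=2,f=3) a[fast]=7≠a[slow]=6 write a[3]=7 → slow++,fast++
(s=3,f=4) a[fast]=7=a[slow] dup → fast++
(s=3,f=5) a[fast]=8≠a[slow]=7 write a[4]=8 → slow++,fast++
(s=4,f=6) a[fast]=9≠a[slow]=8 write a[5]=9 → slow++,fast++
(s=5,f=7) a[fast]=10≠a[slow]=9 write a[6]=10 → slow++,fast++
(s=6,f=8) a[fast]=10=a[slow] dup → fast++
(s=6,f=9) a[fast]=10=a[slow] dup → fast++
(s=6,f=10) a[fast]=10=a[slow] dup → fast++
(s=6,f=11) a[fast]=11≠a[slow]=10 write a[7]=11 → slow++,fast++
(s=7,f=12) a[fast]=11=a[slow] dup → fast++
(s=7,f=13) a[fast]=11=a[slow] dup → fast++
(s=7,f=14) a[fast]=11=a[slow] dup → fast++
(s=7,f=15) a[fast]=12≠a[slow]=11 write a[8]=12 → slow++,fast++
(s=8,f=16) a[fast]=13≠a[slow]=12 write a[9]=13 → slow++,fast++
(s=9,f=17) a[fast]=14≠a[slow]=13 write a[10]=14 → slow++,fast++

length 11; prefix = [3, 4, 6, 7, 8, 9, 10, 11, 12, 13, 14]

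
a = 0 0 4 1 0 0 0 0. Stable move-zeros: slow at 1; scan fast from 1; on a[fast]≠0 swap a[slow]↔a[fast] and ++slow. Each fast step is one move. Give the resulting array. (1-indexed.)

slow=1 fast=1: a[fast]=0, fast++
slow=1 fast=2: a[fast]=0, fast++
slow=1 fast=3: a[fast]=4≠0 swap→a[1]=4, slow++,fast++
slow=2 fast=4: a[fast]=1≠0 swap→a[2]=1, slow++,fast++
slow=3 fast=5: a[fast]=0, fast++
slow=3 fast=6: a[fast]=0, fast++
slow=3 fast=7: a[fast]=0, fast++
slow=3 fast=8: a[fast]=0, fast++

[4, 1, 0, 0, 0, 0, 0, 0]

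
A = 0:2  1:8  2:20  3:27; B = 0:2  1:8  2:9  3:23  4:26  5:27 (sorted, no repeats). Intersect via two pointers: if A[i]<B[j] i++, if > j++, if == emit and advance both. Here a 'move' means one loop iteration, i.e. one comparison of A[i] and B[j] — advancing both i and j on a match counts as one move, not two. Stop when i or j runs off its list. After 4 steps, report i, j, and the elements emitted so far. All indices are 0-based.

i=3, j=3, emitted=[2, 8]

[i=0,j=0] 2==2 emit → i++,j++
[i=1,j=1] 8==8 emit → i++,j++
[i=2,j=2] 20>9 → j++
[i=2,j=3] 20<23 → i++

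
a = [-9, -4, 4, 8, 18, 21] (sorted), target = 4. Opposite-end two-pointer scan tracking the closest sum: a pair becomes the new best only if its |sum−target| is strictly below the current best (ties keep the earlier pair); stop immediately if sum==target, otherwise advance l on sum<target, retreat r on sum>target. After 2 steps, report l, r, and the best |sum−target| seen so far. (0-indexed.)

l=0, r=3, best |Δ|=5

[0,5] -9+21=12 d=8 * → r--
[0,4] -9+18=9 d=5 * → r--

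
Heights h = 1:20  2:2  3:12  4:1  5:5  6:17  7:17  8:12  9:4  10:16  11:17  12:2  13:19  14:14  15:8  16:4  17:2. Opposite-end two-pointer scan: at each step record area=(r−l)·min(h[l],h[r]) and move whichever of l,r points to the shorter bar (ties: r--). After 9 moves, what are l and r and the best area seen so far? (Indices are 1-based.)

l=1, r=8, best area=228

[1,17] min(20,2)*16=32 best=32 * → r--
[1,16] min(20,4)*15=60 best=60 * → r--
[1,15] min(20,8)*14=112 best=112 * → r--
[1,14] min(20,14)*13=182 best=182 * → r--
[1,13] min(20,19)*12=228 best=228 * → r--
[1,12] min(20,2)*11=22 best=228 → r--
[1,11] min(20,17)*10=170 best=228 → r--
[1,10] min(20,16)*9=144 best=228 → r--
[1,9] min(20,4)*8=32 best=228 → r--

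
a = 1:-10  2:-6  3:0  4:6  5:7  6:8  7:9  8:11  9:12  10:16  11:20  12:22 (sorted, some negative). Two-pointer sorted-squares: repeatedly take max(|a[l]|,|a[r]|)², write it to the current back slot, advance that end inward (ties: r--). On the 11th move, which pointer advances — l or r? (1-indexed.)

l=1 r=12: |-10|<=|22| out[12]=484, r--
l=1 r=11: |-10|<=|20| out[11]=400, r--
l=1 r=10: |-10|<=|16| out[10]=256, r--
l=1 r=9: |-10|<=|12| out[9]=144, r--
l=1 r=8: |-10|<=|11| out[8]=121, r--
l=1 r=7: |-10|>|9| out[7]=100, l++
l=2 r=7: |-6|<=|9| out[6]=81, r--
l=2 r=6: |-6|<=|8| out[5]=64, r--
l=2 r=5: |-6|<=|7| out[4]=49, r--
l=2 r=4: |-6|<=|6| out[3]=36, r--
l=2 r=3: |-6|>|0| out[2]=36, l++

l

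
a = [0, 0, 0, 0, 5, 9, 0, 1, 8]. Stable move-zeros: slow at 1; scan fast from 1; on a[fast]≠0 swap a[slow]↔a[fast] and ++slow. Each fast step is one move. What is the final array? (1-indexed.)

slow=1 fast=1: a[fast]=0, fast++
slow=1 fast=2: a[fast]=0, fast++
slow=1 fast=3: a[fast]=0, fast++
slow=1 fast=4: a[fast]=0, fast++
slow=1 fast=5: a[fast]=5≠0 swap→a[1]=5, slow++,fast++
slow=2 fast=6: a[fast]=9≠0 swap→a[2]=9, slow++,fast++
slow=3 fast=7: a[fast]=0, fast++
slow=3 fast=8: a[fast]=1≠0 swap→a[3]=1, slow++,fast++
slow=4 fast=9: a[fast]=8≠0 swap→a[4]=8, slow++,fast++

[5, 9, 1, 8, 0, 0, 0, 0, 0]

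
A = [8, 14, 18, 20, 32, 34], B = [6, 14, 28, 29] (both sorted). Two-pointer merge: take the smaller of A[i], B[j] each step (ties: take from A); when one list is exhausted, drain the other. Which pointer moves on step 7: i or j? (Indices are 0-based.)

j

[i=0,j=0] A[i]=8>B[j]=6 take 6 → j++
[i=0,j=1] A[i]=8<=B[j]=14 take 8 → i++
[i=1,j=1] A[i]=14<=B[j]=14 take 14 → i++
[i=2,j=1] A[i]=18>B[j]=14 take 14 → j++
[i=2,j=2] A[i]=18<=B[j]=28 take 18 → i++
[i=3,j=2] A[i]=20<=B[j]=28 take 20 → i++
[i=4,j=2] A[i]=32>B[j]=28 take 28 → j++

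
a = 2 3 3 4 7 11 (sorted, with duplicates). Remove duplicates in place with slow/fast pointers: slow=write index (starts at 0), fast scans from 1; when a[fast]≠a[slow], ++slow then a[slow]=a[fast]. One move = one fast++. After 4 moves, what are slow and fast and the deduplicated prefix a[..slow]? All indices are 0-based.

slow=0 fast=1: a[fast]=3≠a[slow]=2 write a[1]=3, slow++,fast++
slow=1 fast=2: a[fast]=3=a[slow] dup, fast++
slow=1 fast=3: a[fast]=4≠a[slow]=3 write a[2]=4, slow++,fast++
slow=2 fast=4: a[fast]=7≠a[slow]=4 write a[3]=7, slow++,fast++

slow=3, fast=5, prefix=[2, 3, 4, 7]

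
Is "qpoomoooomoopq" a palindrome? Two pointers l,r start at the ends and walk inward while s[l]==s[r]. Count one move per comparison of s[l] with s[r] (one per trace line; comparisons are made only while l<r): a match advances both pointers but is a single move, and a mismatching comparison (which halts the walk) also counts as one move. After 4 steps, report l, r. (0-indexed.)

l=4, r=9

[0,13] 'q'=='q' → l++,r--
[1,12] 'p'=='p' → l++,r--
[2,11] 'o'=='o' → l++,r--
[3,10] 'o'=='o' → l++,r--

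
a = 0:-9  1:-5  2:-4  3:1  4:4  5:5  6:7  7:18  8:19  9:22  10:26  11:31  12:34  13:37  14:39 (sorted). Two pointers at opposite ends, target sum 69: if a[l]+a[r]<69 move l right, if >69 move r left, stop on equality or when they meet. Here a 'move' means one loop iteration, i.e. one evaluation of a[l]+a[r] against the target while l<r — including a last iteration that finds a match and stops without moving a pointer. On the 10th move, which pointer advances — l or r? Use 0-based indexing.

l

[0,14] -9+39=30 <69 → l++
[1,14] -5+39=34 <69 → l++
[2,14] -4+39=35 <69 → l++
[3,14] 1+39=40 <69 → l++
[4,14] 4+39=43 <69 → l++
[5,14] 5+39=44 <69 → l++
[6,14] 7+39=46 <69 → l++
[7,14] 18+39=57 <69 → l++
[8,14] 19+39=58 <69 → l++
[9,14] 22+39=61 <69 → l++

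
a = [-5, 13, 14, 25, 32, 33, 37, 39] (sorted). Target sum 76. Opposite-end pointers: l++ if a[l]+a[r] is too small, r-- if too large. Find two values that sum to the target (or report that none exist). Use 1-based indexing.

(37, 39)

[1,8] -5+39=34 <76 → l++
[2,8] 13+39=52 <76 → l++
[3,8] 14+39=53 <76 → l++
[4,8] 25+39=64 <76 → l++
[5,8] 32+39=71 <76 → l++
[6,8] 33+39=72 <76 → l++
[7,8] 37+39=76 → found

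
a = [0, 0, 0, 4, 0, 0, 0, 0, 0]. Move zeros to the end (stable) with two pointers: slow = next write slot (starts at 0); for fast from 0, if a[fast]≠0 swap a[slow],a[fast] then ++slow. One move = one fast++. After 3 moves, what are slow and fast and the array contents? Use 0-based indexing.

slow=0, fast=3, a=[0, 0, 0, 4, 0, 0, 0, 0, 0]

slow=0 fast=0: a[fast]=0, fast++
slow=0 fast=1: a[fast]=0, fast++
slow=0 fast=2: a[fast]=0, fast++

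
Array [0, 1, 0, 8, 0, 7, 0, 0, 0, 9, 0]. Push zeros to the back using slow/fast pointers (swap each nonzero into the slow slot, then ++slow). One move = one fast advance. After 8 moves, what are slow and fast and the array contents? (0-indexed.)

(s=0,f=0) a[fast]=0 → fast++
(s=0,f=1) a[fast]=1≠0 swap→a[0]=1 → slow++,fast++
(s=1,f=2) a[fast]=0 → fast++
(s=1,f=3) a[fast]=8≠0 swap→a[1]=8 → slow++,fast++
(s=2,f=4) a[fast]=0 → fast++
(s=2,f=5) a[fast]=7≠0 swap→a[2]=7 → slow++,fast++
(s=3,f=6) a[fast]=0 → fast++
(s=3,f=7) a[fast]=0 → fast++

slow=3, fast=8, a=[1, 8, 7, 0, 0, 0, 0, 0, 0, 9, 0]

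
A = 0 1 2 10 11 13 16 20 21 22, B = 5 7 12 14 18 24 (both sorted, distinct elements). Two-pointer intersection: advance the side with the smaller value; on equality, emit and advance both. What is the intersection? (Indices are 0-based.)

[i=0,j=0] 0<5 → i++
[i=1,j=0] 1<5 → i++
[i=2,j=0] 2<5 → i++
[i=3,j=0] 10>5 → j++
[i=3,j=1] 10>7 → j++
[i=3,j=2] 10<12 → i++
[i=4,j=2] 11<12 → i++
[i=5,j=2] 13>12 → j++
[i=5,j=3] 13<14 → i++
[i=6,j=3] 16>14 → j++
[i=6,j=4] 16<18 → i++
[i=7,j=4] 20>18 → j++
[i=7,j=5] 20<24 → i++
[i=8,j=5] 21<24 → i++
[i=9,j=5] 22<24 → i++

intersection = []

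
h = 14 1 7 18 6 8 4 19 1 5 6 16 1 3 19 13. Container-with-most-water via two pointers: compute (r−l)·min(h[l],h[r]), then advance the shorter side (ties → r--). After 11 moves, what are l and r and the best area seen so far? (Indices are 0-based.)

[0,15] min(14,13)*15=195 best=195 * → r--
[0,14] min(14,19)*14=196 best=196 * → l++
[1,14] min(1,19)*13=13 best=196 → l++
[2,14] min(7,19)*12=84 best=196 → l++
[3,14] min(18,19)*11=198 best=198 * → l++
[4,14] min(6,19)*10=60 best=198 → l++
[5,14] min(8,19)*9=72 best=198 → l++
[6,14] min(4,19)*8=32 best=198 → l++
[7,14] min(19,19)*7=133 best=198 → r--
[7,13] min(19,3)*6=18 best=198 → r--
[7,12] min(19,1)*5=5 best=198 → r--

l=7, r=11, best area=198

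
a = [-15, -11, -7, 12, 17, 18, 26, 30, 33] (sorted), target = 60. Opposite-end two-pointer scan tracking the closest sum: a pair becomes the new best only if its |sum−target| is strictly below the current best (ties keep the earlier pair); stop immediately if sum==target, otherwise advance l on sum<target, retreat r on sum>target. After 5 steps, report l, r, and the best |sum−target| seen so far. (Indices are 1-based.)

l=1 r=9: -15+33=18 d=42 *, l++
l=2 r=9: -11+33=22 d=38 *, l++
l=3 r=9: -7+33=26 d=34 *, l++
l=4 r=9: 12+33=45 d=15 *, l++
l=5 r=9: 17+33=50 d=10 *, l++

l=6, r=9, best |Δ|=10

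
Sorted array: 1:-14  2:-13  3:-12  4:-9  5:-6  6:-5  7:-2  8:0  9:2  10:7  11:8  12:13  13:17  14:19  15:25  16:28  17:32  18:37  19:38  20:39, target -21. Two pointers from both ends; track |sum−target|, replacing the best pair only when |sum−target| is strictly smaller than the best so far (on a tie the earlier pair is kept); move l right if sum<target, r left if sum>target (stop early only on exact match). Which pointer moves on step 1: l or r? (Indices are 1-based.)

r

[1,20] -14+39=25 d=46 * → r--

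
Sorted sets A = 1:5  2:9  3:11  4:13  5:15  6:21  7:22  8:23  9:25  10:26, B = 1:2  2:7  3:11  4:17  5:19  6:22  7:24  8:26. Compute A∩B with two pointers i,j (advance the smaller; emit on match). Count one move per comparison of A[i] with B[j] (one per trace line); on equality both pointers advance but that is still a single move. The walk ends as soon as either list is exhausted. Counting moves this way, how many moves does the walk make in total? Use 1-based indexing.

i=1 j=1: 5>2, j++
i=1 j=2: 5<7, i++
i=2 j=2: 9>7, j++
i=2 j=3: 9<11, i++
i=3 j=3: 11==11 emit, i++,j++
i=4 j=4: 13<17, i++
i=5 j=4: 15<17, i++
i=6 j=4: 21>17, j++
i=6 j=5: 21>19, j++
i=6 j=6: 21<22, i++
i=7 j=6: 22==22 emit, i++,j++
i=8 j=7: 23<24, i++
i=9 j=7: 25>24, j++
i=9 j=8: 25<26, i++
i=10 j=8: 26==26 emit, i++,j++

15 moves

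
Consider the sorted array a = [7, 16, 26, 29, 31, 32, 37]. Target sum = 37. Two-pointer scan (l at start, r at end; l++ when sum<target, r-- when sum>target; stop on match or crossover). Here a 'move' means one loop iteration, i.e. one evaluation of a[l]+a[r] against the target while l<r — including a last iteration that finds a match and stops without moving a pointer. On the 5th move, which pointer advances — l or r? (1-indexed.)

l=1 r=7: 7+37=44 >37, r--
l=1 r=6: 7+32=39 >37, r--
l=1 r=5: 7+31=38 >37, r--
l=1 r=4: 7+29=36 <37, l++
l=2 r=4: 16+29=45 >37, r--

r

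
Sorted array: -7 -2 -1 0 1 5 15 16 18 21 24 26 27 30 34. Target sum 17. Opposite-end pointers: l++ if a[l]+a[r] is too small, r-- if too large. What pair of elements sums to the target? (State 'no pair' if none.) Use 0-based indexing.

[0,14] -7+34=27 >17 → r--
[0,13] -7+30=23 >17 → r--
[0,12] -7+27=20 >17 → r--
[0,11] -7+26=19 >17 → r--
[0,10] -7+24=17 → found

(-7, 24)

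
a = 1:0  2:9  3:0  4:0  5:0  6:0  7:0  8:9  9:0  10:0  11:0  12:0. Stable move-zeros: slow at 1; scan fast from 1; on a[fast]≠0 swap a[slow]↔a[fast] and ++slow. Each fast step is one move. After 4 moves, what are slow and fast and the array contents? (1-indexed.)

slow=1 fast=1: a[fast]=0, fast++
slow=1 fast=2: a[fast]=9≠0 swap→a[1]=9, slow++,fast++
slow=2 fast=3: a[fast]=0, fast++
slow=2 fast=4: a[fast]=0, fast++

slow=2, fast=5, a=[9, 0, 0, 0, 0, 0, 0, 9, 0, 0, 0, 0]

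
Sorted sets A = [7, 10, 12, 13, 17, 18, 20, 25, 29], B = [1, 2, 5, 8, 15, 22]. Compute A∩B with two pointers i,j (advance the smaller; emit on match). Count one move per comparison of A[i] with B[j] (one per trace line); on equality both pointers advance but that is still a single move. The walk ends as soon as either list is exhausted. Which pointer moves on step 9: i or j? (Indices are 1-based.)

i=1 j=1: 7>1, j++
i=1 j=2: 7>2, j++
i=1 j=3: 7>5, j++
i=1 j=4: 7<8, i++
i=2 j=4: 10>8, j++
i=2 j=5: 10<15, i++
i=3 j=5: 12<15, i++
i=4 j=5: 13<15, i++
i=5 j=5: 17>15, j++

j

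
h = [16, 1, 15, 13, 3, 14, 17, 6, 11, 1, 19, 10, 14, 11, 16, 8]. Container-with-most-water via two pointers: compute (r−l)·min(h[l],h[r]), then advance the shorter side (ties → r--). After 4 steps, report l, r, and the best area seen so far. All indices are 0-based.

l=0, r=11, best area=224

l=0 r=15: min(16,8)*15=120 best=120 *, r--
l=0 r=14: min(16,16)*14=224 best=224 *, r--
l=0 r=13: min(16,11)*13=143 best=224, r--
l=0 r=12: min(16,14)*12=168 best=224, r--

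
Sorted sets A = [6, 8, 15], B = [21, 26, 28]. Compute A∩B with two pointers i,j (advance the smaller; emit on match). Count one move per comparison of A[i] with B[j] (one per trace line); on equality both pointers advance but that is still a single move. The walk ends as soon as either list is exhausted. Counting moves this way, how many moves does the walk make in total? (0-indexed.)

3 moves

[i=0,j=0] 6<21 → i++
[i=1,j=0] 8<21 → i++
[i=2,j=0] 15<21 → i++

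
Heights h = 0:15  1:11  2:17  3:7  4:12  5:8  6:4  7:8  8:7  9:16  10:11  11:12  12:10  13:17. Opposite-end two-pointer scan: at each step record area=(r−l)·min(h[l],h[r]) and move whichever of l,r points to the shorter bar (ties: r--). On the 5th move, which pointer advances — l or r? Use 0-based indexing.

r

l=0 r=13: min(15,17)*13=195 best=195 *, l++
l=1 r=13: min(11,17)*12=132 best=195, l++
l=2 r=13: min(17,17)*11=187 best=195, r--
l=2 r=12: min(17,10)*10=100 best=195, r--
l=2 r=11: min(17,12)*9=108 best=195, r--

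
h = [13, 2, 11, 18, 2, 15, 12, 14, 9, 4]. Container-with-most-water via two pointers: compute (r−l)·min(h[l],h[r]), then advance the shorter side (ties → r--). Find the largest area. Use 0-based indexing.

max area = 91

l=0 r=9: min(13,4)*9=36 best=36 *, r--
l=0 r=8: min(13,9)*8=72 best=72 *, r--
l=0 r=7: min(13,14)*7=91 best=91 *, l++
l=1 r=7: min(2,14)*6=12 best=91, l++
l=2 r=7: min(11,14)*5=55 best=91, l++
l=3 r=7: min(18,14)*4=56 best=91, r--
l=3 r=6: min(18,12)*3=36 best=91, r--
l=3 r=5: min(18,15)*2=30 best=91, r--
l=3 r=4: min(18,2)*1=2 best=91, r--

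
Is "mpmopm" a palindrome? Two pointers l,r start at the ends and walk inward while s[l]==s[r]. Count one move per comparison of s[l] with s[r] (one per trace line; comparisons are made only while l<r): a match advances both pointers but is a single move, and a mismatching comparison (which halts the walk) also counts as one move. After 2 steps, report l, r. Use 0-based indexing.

l=2, r=3

l=0 r=5: 'm'=='m', l++,r--
l=1 r=4: 'p'=='p', l++,r--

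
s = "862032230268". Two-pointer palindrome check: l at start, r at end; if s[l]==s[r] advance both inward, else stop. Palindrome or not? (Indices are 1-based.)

palindrome

l=1 r=12: '8'=='8', l++,r--
l=2 r=11: '6'=='6', l++,r--
l=3 r=10: '2'=='2', l++,r--
l=4 r=9: '0'=='0', l++,r--
l=5 r=8: '3'=='3', l++,r--
l=6 r=7: '2'=='2', l++,r--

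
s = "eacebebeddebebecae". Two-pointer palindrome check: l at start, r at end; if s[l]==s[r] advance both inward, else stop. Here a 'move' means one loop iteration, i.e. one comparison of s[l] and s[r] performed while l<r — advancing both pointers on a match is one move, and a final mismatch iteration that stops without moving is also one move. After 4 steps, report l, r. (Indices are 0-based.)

l=0 r=17: 'e'=='e', l++,r--
l=1 r=16: 'a'=='a', l++,r--
l=2 r=15: 'c'=='c', l++,r--
l=3 r=14: 'e'=='e', l++,r--

l=4, r=13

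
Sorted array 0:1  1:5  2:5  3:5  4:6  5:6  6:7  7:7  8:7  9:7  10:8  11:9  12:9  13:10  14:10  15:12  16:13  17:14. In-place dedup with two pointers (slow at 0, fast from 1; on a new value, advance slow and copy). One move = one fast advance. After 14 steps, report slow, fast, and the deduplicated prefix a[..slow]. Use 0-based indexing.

slow=6, fast=15, prefix=[1, 5, 6, 7, 8, 9, 10]

(s=0,f=1) a[fast]=5≠a[slow]=1 write a[1]=5 → slow++,fast++
(s=1,f=2) a[fast]=5=a[slow] dup → fast++
(s=1,f=3) a[fast]=5=a[slow] dup → fast++
(s=1,f=4) a[fast]=6≠a[slow]=5 write a[2]=6 → slow++,fast++
(s=2,f=5) a[fast]=6=a[slow] dup → fast++
(s=2,f=6) a[fast]=7≠a[slow]=6 write a[3]=7 → slow++,fast++
(s=3,f=7) a[fast]=7=a[slow] dup → fast++
(s=3,f=8) a[fast]=7=a[slow] dup → fast++
(s=3,f=9) a[fast]=7=a[slow] dup → fast++
(s=3,f=10) a[fast]=8≠a[slow]=7 write a[4]=8 → slow++,fast++
(s=4,f=11) a[fast]=9≠a[slow]=8 write a[5]=9 → slow++,fast++
(s=5,f=12) a[fast]=9=a[slow] dup → fast++
(s=5,f=13) a[fast]=10≠a[slow]=9 write a[6]=10 → slow++,fast++
(s=6,f=14) a[fast]=10=a[slow] dup → fast++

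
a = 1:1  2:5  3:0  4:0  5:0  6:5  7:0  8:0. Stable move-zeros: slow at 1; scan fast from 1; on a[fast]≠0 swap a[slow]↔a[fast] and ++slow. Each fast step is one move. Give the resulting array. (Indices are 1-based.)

(s=1,f=1) a[fast]=1≠0 swap→a[1]=1 → slow++,fast++
(s=2,f=2) a[fast]=5≠0 swap→a[2]=5 → slow++,fast++
(s=3,f=3) a[fast]=0 → fast++
(s=3,f=4) a[fast]=0 → fast++
(s=3,f=5) a[fast]=0 → fast++
(s=3,f=6) a[fast]=5≠0 swap→a[3]=5 → slow++,fast++
(s=4,f=7) a[fast]=0 → fast++
(s=4,f=8) a[fast]=0 → fast++

[1, 5, 5, 0, 0, 0, 0, 0]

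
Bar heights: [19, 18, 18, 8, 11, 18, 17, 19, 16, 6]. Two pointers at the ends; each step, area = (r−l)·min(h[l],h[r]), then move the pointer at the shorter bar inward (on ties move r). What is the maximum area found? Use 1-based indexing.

max area = 133

l=1 r=10: min(19,6)*9=54 best=54 *, r--
l=1 r=9: min(19,16)*8=128 best=128 *, r--
l=1 r=8: min(19,19)*7=133 best=133 *, r--
l=1 r=7: min(19,17)*6=102 best=133, r--
l=1 r=6: min(19,18)*5=90 best=133, r--
l=1 r=5: min(19,11)*4=44 best=133, r--
l=1 r=4: min(19,8)*3=24 best=133, r--
l=1 r=3: min(19,18)*2=36 best=133, r--
l=1 r=2: min(19,18)*1=18 best=133, r--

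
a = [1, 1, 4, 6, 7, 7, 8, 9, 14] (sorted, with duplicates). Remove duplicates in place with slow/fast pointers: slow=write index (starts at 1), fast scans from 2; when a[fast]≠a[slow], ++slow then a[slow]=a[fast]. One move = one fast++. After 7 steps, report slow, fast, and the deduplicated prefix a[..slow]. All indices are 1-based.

slow=6, fast=9, prefix=[1, 4, 6, 7, 8, 9]

slow=1 fast=2: a[fast]=1=a[slow] dup, fast++
slow=1 fast=3: a[fast]=4≠a[slow]=1 write a[2]=4, slow++,fast++
slow=2 fast=4: a[fast]=6≠a[slow]=4 write a[3]=6, slow++,fast++
slow=3 fast=5: a[fast]=7≠a[slow]=6 write a[4]=7, slow++,fast++
slow=4 fast=6: a[fast]=7=a[slow] dup, fast++
slow=4 fast=7: a[fast]=8≠a[slow]=7 write a[5]=8, slow++,fast++
slow=5 fast=8: a[fast]=9≠a[slow]=8 write a[6]=9, slow++,fast++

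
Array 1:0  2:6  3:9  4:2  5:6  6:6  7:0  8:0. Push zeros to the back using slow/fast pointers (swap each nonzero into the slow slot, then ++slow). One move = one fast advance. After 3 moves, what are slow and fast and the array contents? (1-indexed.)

slow=1 fast=1: a[fast]=0, fast++
slow=1 fast=2: a[fast]=6≠0 swap→a[1]=6, slow++,fast++
slow=2 fast=3: a[fast]=9≠0 swap→a[2]=9, slow++,fast++

slow=3, fast=4, a=[6, 9, 0, 2, 6, 6, 0, 0]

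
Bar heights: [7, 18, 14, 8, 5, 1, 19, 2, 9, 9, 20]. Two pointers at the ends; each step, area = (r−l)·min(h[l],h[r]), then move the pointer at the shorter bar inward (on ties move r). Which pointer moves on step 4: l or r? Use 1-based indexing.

[1,11] min(7,20)*10=70 best=70 * → l++
[2,11] min(18,20)*9=162 best=162 * → l++
[3,11] min(14,20)*8=112 best=162 → l++
[4,11] min(8,20)*7=56 best=162 → l++

l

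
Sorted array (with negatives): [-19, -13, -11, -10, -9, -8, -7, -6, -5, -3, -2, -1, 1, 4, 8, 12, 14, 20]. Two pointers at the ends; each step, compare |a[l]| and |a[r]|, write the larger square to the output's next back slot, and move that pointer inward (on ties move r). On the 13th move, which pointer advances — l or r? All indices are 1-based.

l=1 r=18: |-19|<=|20| out[18]=400, r--
l=1 r=17: |-19|>|14| out[17]=361, l++
l=2 r=17: |-13|<=|14| out[16]=196, r--
l=2 r=16: |-13|>|12| out[15]=169, l++
l=3 r=16: |-11|<=|12| out[14]=144, r--
l=3 r=15: |-11|>|8| out[13]=121, l++
l=4 r=15: |-10|>|8| out[12]=100, l++
l=5 r=15: |-9|>|8| out[11]=81, l++
l=6 r=15: |-8|<=|8| out[10]=64, r--
l=6 r=14: |-8|>|4| out[9]=64, l++
l=7 r=14: |-7|>|4| out[8]=49, l++
l=8 r=14: |-6|>|4| out[7]=36, l++
l=9 r=14: |-5|>|4| out[6]=25, l++

l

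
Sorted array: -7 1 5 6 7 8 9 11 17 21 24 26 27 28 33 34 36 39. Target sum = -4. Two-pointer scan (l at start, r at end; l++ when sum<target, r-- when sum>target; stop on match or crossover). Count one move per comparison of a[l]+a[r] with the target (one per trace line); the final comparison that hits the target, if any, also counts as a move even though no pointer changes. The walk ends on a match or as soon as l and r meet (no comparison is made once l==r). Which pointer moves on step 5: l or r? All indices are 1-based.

r

[1,18] -7+39=32 >-4 → r--
[1,17] -7+36=29 >-4 → r--
[1,16] -7+34=27 >-4 → r--
[1,15] -7+33=26 >-4 → r--
[1,14] -7+28=21 >-4 → r--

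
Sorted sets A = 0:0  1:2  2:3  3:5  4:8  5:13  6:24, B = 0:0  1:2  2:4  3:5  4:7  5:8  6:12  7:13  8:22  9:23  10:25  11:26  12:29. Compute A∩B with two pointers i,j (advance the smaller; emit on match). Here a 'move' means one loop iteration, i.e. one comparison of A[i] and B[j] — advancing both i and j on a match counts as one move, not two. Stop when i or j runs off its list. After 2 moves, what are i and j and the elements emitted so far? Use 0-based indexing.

i=2, j=2, emitted=[0, 2]

[i=0,j=0] 0==0 emit → i++,j++
[i=1,j=1] 2==2 emit → i++,j++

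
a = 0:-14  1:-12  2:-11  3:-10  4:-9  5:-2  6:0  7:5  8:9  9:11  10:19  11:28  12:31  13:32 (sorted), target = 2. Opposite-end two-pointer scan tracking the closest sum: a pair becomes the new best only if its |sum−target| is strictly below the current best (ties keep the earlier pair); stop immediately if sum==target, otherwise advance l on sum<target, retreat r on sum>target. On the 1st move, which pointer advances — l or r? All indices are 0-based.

l=0 r=13: -14+32=18 d=16 *, r--

r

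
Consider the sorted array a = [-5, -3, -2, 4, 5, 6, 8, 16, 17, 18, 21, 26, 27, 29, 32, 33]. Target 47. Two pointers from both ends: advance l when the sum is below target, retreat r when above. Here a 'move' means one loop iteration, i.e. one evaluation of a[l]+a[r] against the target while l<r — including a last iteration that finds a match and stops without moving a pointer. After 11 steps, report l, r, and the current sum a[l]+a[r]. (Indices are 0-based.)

[0,15] -5+33=28 <47 → l++
[1,15] -3+33=30 <47 → l++
[2,15] -2+33=31 <47 → l++
[3,15] 4+33=37 <47 → l++
[4,15] 5+33=38 <47 → l++
[5,15] 6+33=39 <47 → l++
[6,15] 8+33=41 <47 → l++
[7,15] 16+33=49 >47 → r--
[7,14] 16+32=48 >47 → r--
[7,13] 16+29=45 <47 → l++
[8,13] 17+29=46 <47 → l++

l=9, r=13, sum=47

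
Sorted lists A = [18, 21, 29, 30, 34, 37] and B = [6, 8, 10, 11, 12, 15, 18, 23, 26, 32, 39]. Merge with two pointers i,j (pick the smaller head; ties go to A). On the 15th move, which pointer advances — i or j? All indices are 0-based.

i=0 j=0: A[i]=18>B[j]=6 take 6, j++
i=0 j=1: A[i]=18>B[j]=8 take 8, j++
i=0 j=2: A[i]=18>B[j]=10 take 10, j++
i=0 j=3: A[i]=18>B[j]=11 take 11, j++
i=0 j=4: A[i]=18>B[j]=12 take 12, j++
i=0 j=5: A[i]=18>B[j]=15 take 15, j++
i=0 j=6: A[i]=18<=B[j]=18 take 18, i++
i=1 j=6: A[i]=21>B[j]=18 take 18, j++
i=1 j=7: A[i]=21<=B[j]=23 take 21, i++
i=2 j=7: A[i]=29>B[j]=23 take 23, j++
i=2 j=8: A[i]=29>B[j]=26 take 26, j++
i=2 j=9: A[i]=29<=B[j]=32 take 29, i++
i=3 j=9: A[i]=30<=B[j]=32 take 30, i++
i=4 j=9: A[i]=34>B[j]=32 take 32, j++
i=4 j=10: A[i]=34<=B[j]=39 take 34, i++

i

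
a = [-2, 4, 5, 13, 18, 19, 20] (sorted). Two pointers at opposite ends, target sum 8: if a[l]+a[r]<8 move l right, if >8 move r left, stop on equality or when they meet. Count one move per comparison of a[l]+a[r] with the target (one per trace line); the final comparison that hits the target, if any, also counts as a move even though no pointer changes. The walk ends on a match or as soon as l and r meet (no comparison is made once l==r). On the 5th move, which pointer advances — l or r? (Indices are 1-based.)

[1,7] -2+20=18 >8 → r--
[1,6] -2+19=17 >8 → r--
[1,5] -2+18=16 >8 → r--
[1,4] -2+13=11 >8 → r--
[1,3] -2+5=3 <8 → l++

l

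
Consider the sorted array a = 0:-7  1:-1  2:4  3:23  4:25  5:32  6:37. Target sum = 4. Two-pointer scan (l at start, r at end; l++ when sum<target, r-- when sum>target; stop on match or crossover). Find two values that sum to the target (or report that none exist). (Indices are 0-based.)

[0,6] -7+37=30 >4 → r--
[0,5] -7+32=25 >4 → r--
[0,4] -7+25=18 >4 → r--
[0,3] -7+23=16 >4 → r--
[0,2] -7+4=-3 <4 → l++
[1,2] -1+4=3 <4 → l++

no pair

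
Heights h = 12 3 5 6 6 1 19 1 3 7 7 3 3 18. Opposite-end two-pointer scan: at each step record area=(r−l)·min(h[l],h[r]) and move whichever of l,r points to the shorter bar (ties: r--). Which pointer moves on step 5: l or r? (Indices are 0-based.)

l

[0,13] min(12,18)*13=156 best=156 * → l++
[1,13] min(3,18)*12=36 best=156 → l++
[2,13] min(5,18)*11=55 best=156 → l++
[3,13] min(6,18)*10=60 best=156 → l++
[4,13] min(6,18)*9=54 best=156 → l++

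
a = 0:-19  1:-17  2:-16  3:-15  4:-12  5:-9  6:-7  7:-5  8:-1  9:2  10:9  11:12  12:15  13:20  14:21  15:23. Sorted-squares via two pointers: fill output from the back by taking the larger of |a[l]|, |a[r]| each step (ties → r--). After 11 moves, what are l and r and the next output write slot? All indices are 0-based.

l=5, r=9, next write slot=4

[0,15] |-19|<=|23| out[15]=529 → r--
[0,14] |-19|<=|21| out[14]=441 → r--
[0,13] |-19|<=|20| out[13]=400 → r--
[0,12] |-19|>|15| out[12]=361 → l++
[1,12] |-17|>|15| out[11]=289 → l++
[2,12] |-16|>|15| out[10]=256 → l++
[3,12] |-15|<=|15| out[9]=225 → r--
[3,11] |-15|>|12| out[8]=225 → l++
[4,11] |-12|<=|12| out[7]=144 → r--
[4,10] |-12|>|9| out[6]=144 → l++
[5,10] |-9|<=|9| out[5]=81 → r--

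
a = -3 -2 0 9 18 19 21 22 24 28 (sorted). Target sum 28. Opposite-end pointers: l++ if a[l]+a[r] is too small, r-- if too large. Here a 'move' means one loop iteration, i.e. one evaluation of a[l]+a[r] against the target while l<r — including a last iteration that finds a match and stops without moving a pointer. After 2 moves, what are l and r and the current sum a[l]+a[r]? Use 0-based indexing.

l=0 r=9: -3+28=25 <28, l++
l=1 r=9: -2+28=26 <28, l++

l=2, r=9, sum=28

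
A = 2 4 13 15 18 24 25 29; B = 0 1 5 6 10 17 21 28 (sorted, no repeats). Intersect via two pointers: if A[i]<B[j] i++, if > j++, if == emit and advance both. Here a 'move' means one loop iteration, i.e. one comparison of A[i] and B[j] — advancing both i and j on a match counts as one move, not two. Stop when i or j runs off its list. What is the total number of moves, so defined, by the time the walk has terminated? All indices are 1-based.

15 moves

[i=1,j=1] 2>0 → j++
[i=1,j=2] 2>1 → j++
[i=1,j=3] 2<5 → i++
[i=2,j=3] 4<5 → i++
[i=3,j=3] 13>5 → j++
[i=3,j=4] 13>6 → j++
[i=3,j=5] 13>10 → j++
[i=3,j=6] 13<17 → i++
[i=4,j=6] 15<17 → i++
[i=5,j=6] 18>17 → j++
[i=5,j=7] 18<21 → i++
[i=6,j=7] 24>21 → j++
[i=6,j=8] 24<28 → i++
[i=7,j=8] 25<28 → i++
[i=8,j=8] 29>28 → j++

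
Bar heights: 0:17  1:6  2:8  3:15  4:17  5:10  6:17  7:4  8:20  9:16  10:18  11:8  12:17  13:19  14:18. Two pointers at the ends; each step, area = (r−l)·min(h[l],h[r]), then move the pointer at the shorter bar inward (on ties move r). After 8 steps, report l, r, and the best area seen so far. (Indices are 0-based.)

[0,14] min(17,18)*14=238 best=238 * → l++
[1,14] min(6,18)*13=78 best=238 → l++
[2,14] min(8,18)*12=96 best=238 → l++
[3,14] min(15,18)*11=165 best=238 → l++
[4,14] min(17,18)*10=170 best=238 → l++
[5,14] min(10,18)*9=90 best=238 → l++
[6,14] min(17,18)*8=136 best=238 → l++
[7,14] min(4,18)*7=28 best=238 → l++

l=8, r=14, best area=238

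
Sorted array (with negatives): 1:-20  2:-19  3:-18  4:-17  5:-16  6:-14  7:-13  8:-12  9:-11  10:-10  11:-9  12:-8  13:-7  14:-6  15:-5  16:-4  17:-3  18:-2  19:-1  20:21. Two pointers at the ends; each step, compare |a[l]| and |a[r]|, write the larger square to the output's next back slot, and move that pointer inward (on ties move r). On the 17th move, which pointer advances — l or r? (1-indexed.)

l=1 r=20: |-20|<=|21| out[20]=441, r--
l=1 r=19: |-20|>|-1| out[19]=400, l++
l=2 r=19: |-19|>|-1| out[18]=361, l++
l=3 r=19: |-18|>|-1| out[17]=324, l++
l=4 r=19: |-17|>|-1| out[16]=289, l++
l=5 r=19: |-16|>|-1| out[15]=256, l++
l=6 r=19: |-14|>|-1| out[14]=196, l++
l=7 r=19: |-13|>|-1| out[13]=169, l++
l=8 r=19: |-12|>|-1| out[12]=144, l++
l=9 r=19: |-11|>|-1| out[11]=121, l++
l=10 r=19: |-10|>|-1| out[10]=100, l++
l=11 r=19: |-9|>|-1| out[9]=81, l++
l=12 r=19: |-8|>|-1| out[8]=64, l++
l=13 r=19: |-7|>|-1| out[7]=49, l++
l=14 r=19: |-6|>|-1| out[6]=36, l++
l=15 r=19: |-5|>|-1| out[5]=25, l++
l=16 r=19: |-4|>|-1| out[4]=16, l++

l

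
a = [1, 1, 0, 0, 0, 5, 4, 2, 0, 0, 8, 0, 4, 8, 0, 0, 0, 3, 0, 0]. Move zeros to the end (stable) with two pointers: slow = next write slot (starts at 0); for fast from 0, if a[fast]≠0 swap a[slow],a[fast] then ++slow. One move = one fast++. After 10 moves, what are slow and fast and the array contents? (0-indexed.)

slow=5, fast=10, a=[1, 1, 5, 4, 2, 0, 0, 0, 0, 0, 8, 0, 4, 8, 0, 0, 0, 3, 0, 0]

slow=0 fast=0: a[fast]=1≠0 swap→a[0]=1, slow++,fast++
slow=1 fast=1: a[fast]=1≠0 swap→a[1]=1, slow++,fast++
slow=2 fast=2: a[fast]=0, fast++
slow=2 fast=3: a[fast]=0, fast++
slow=2 fast=4: a[fast]=0, fast++
slow=2 fast=5: a[fast]=5≠0 swap→a[2]=5, slow++,fast++
slow=3 fast=6: a[fast]=4≠0 swap→a[3]=4, slow++,fast++
slow=4 fast=7: a[fast]=2≠0 swap→a[4]=2, slow++,fast++
slow=5 fast=8: a[fast]=0, fast++
slow=5 fast=9: a[fast]=0, fast++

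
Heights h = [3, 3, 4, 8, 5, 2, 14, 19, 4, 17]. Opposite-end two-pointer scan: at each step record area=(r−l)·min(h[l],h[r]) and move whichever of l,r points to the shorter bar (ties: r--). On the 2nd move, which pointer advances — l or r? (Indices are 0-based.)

l

l=0 r=9: min(3,17)*9=27 best=27 *, l++
l=1 r=9: min(3,17)*8=24 best=27, l++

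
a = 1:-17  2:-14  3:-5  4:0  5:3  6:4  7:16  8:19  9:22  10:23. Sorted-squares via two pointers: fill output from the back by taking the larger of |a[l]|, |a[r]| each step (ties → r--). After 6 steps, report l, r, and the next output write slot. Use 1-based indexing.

l=3, r=6, next write slot=4

l=1 r=10: |-17|<=|23| out[10]=529, r--
l=1 r=9: |-17|<=|22| out[9]=484, r--
l=1 r=8: |-17|<=|19| out[8]=361, r--
l=1 r=7: |-17|>|16| out[7]=289, l++
l=2 r=7: |-14|<=|16| out[6]=256, r--
l=2 r=6: |-14|>|4| out[5]=196, l++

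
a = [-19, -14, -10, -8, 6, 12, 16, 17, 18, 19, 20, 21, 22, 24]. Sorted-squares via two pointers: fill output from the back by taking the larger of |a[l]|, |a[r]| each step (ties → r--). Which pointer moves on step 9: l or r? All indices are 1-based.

[1,14] |-19|<=|24| out[14]=576 → r--
[1,13] |-19|<=|22| out[13]=484 → r--
[1,12] |-19|<=|21| out[12]=441 → r--
[1,11] |-19|<=|20| out[11]=400 → r--
[1,10] |-19|<=|19| out[10]=361 → r--
[1,9] |-19|>|18| out[9]=361 → l++
[2,9] |-14|<=|18| out[8]=324 → r--
[2,8] |-14|<=|17| out[7]=289 → r--
[2,7] |-14|<=|16| out[6]=256 → r--

r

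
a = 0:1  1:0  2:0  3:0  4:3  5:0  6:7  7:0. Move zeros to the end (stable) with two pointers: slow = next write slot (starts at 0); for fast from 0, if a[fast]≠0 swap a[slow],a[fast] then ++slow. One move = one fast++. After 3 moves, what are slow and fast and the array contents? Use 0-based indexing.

slow=1, fast=3, a=[1, 0, 0, 0, 3, 0, 7, 0]

(s=0,f=0) a[fast]=1≠0 swap→a[0]=1 → slow++,fast++
(s=1,f=1) a[fast]=0 → fast++
(s=1,f=2) a[fast]=0 → fast++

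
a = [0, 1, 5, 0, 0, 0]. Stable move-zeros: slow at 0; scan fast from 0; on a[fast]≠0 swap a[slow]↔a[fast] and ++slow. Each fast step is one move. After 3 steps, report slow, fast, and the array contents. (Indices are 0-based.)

slow=2, fast=3, a=[1, 5, 0, 0, 0, 0]

(s=0,f=0) a[fast]=0 → fast++
(s=0,f=1) a[fast]=1≠0 swap→a[0]=1 → slow++,fast++
(s=1,f=2) a[fast]=5≠0 swap→a[1]=5 → slow++,fast++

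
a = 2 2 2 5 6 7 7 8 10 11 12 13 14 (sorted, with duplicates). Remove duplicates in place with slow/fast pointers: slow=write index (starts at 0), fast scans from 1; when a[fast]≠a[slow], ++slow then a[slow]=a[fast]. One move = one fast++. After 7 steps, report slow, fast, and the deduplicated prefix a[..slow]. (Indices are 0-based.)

slow=4, fast=8, prefix=[2, 5, 6, 7, 8]

slow=0 fast=1: a[fast]=2=a[slow] dup, fast++
slow=0 fast=2: a[fast]=2=a[slow] dup, fast++
slow=0 fast=3: a[fast]=5≠a[slow]=2 write a[1]=5, slow++,fast++
slow=1 fast=4: a[fast]=6≠a[slow]=5 write a[2]=6, slow++,fast++
slow=2 fast=5: a[fast]=7≠a[slow]=6 write a[3]=7, slow++,fast++
slow=3 fast=6: a[fast]=7=a[slow] dup, fast++
slow=3 fast=7: a[fast]=8≠a[slow]=7 write a[4]=8, slow++,fast++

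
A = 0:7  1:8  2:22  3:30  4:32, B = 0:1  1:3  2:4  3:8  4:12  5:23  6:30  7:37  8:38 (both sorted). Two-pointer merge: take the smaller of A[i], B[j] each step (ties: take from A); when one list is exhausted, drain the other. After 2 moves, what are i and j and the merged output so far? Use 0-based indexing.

i=0, j=2, merged so far=[1, 3]

i=0 j=0: A[i]=7>B[j]=1 take 1, j++
i=0 j=1: A[i]=7>B[j]=3 take 3, j++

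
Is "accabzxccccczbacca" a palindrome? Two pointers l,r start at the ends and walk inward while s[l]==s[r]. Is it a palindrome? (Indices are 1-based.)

l=1 r=18: 'a'=='a', l++,r--
l=2 r=17: 'c'=='c', l++,r--
l=3 r=16: 'c'=='c', l++,r--
l=4 r=15: 'a'=='a', l++,r--
l=5 r=14: 'b'=='b', l++,r--
l=6 r=13: 'z'=='z', l++,r--
l=7 r=12: 'x'!='c', stop

not a palindrome (mismatch at 7,12)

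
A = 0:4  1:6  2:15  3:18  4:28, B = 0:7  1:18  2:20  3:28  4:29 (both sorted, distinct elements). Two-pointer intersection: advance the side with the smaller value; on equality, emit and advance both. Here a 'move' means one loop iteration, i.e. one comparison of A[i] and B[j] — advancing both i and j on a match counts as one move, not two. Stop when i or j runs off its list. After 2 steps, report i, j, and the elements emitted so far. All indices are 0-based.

i=0 j=0: 4<7, i++
i=1 j=0: 6<7, i++

i=2, j=0, emitted=[]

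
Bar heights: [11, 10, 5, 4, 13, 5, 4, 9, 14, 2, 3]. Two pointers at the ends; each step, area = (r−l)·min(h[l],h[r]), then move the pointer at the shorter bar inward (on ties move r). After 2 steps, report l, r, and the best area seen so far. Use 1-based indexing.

l=1, r=9, best area=30

[1,11] min(11,3)*10=30 best=30 * → r--
[1,10] min(11,2)*9=18 best=30 → r--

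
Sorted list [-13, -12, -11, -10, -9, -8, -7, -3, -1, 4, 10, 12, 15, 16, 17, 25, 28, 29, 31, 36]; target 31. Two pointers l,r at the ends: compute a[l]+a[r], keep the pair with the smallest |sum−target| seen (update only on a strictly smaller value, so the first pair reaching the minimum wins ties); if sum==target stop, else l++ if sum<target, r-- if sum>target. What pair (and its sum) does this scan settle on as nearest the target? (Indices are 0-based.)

pair (15, 16) with sum 31 (|Δ|=0)

l=0 r=19: -13+36=23 d=8 *, l++
l=1 r=19: -12+36=24 d=7 *, l++
l=2 r=19: -11+36=25 d=6 *, l++
l=3 r=19: -10+36=26 d=5 *, l++
l=4 r=19: -9+36=27 d=4 *, l++
l=5 r=19: -8+36=28 d=3 *, l++
l=6 r=19: -7+36=29 d=2 *, l++
l=7 r=19: -3+36=33 d=2, r--
l=7 r=18: -3+31=28 d=3, l++
l=8 r=18: -1+31=30 d=1 *, l++
l=9 r=18: 4+31=35 d=4, r--
l=9 r=17: 4+29=33 d=2, r--
l=9 r=16: 4+28=32 d=1, r--
l=9 r=15: 4+25=29 d=2, l++
l=10 r=15: 10+25=35 d=4, r--
l=10 r=14: 10+17=27 d=4, l++
l=11 r=14: 12+17=29 d=2, l++
l=12 r=14: 15+17=32 d=1, r--
l=12 r=13: 15+16=31 d=0 *, stop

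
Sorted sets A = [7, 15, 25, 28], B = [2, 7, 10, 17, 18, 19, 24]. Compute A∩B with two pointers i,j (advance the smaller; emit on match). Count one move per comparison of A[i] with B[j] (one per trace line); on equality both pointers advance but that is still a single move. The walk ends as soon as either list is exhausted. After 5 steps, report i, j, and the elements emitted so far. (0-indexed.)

i=2, j=4, emitted=[7]

i=0 j=0: 7>2, j++
i=0 j=1: 7==7 emit, i++,j++
i=1 j=2: 15>10, j++
i=1 j=3: 15<17, i++
i=2 j=3: 25>17, j++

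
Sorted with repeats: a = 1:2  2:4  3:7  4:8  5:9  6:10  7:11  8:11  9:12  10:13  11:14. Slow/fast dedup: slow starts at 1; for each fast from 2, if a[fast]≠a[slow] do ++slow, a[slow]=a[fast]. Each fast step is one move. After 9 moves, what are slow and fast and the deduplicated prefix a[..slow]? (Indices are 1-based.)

slow=1 fast=2: a[fast]=4≠a[slow]=2 write a[2]=4, slow++,fast++
slow=2 fast=3: a[fast]=7≠a[slow]=4 write a[3]=7, slow++,fast++
slow=3 fast=4: a[fast]=8≠a[slow]=7 write a[4]=8, slow++,fast++
slow=4 fast=5: a[fast]=9≠a[slow]=8 write a[5]=9, slow++,fast++
slow=5 fast=6: a[fast]=10≠a[slow]=9 write a[6]=10, slow++,fast++
slow=6 fast=7: a[fast]=11≠a[slow]=10 write a[7]=11, slow++,fast++
slow=7 fast=8: a[fast]=11=a[slow] dup, fast++
slow=7 fast=9: a[fast]=12≠a[slow]=11 write a[8]=12, slow++,fast++
slow=8 fast=10: a[fast]=13≠a[slow]=12 write a[9]=13, slow++,fast++

slow=9, fast=11, prefix=[2, 4, 7, 8, 9, 10, 11, 12, 13]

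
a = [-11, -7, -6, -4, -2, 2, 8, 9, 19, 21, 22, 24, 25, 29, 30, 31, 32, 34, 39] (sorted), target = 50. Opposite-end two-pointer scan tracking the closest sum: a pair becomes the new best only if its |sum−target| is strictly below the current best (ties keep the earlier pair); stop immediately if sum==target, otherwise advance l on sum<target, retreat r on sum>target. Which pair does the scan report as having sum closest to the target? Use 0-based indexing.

[0,18] -11+39=28 d=22 * → l++
[1,18] -7+39=32 d=18 * → l++
[2,18] -6+39=33 d=17 * → l++
[3,18] -4+39=35 d=15 * → l++
[4,18] -2+39=37 d=13 * → l++
[5,18] 2+39=41 d=9 * → l++
[6,18] 8+39=47 d=3 * → l++
[7,18] 9+39=48 d=2 * → l++
[8,18] 19+39=58 d=8 → r--
[8,17] 19+34=53 d=3 → r--
[8,16] 19+32=51 d=1 * → r--
[8,15] 19+31=50 d=0 * → stop

pair (19, 31) with sum 50 (|Δ|=0)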